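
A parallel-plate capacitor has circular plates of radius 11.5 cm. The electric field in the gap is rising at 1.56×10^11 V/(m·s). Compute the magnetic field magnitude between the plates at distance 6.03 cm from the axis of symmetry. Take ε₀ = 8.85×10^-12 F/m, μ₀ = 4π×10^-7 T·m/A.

5.23×10^-8 T

Through the whole plate area (πR² = 0.04155 m²), I_d = ε₀ πR² dE/dt = 0.05736 A.
∮B·dl = μ₀ I_d,enc with I_d,enc = I_d r²/R² = 0.01577 A; so B = μ₀ I_d,enc/(2πr) = 5.23×10^-8 T.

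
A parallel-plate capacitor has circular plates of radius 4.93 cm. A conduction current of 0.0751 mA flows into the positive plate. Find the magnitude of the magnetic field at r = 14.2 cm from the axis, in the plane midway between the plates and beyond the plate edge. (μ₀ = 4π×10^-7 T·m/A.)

Between the plates the displacement current equals the wire current: I_d = 0.0751 mA = 7.51×10^-5 A.
With r > R the enclosed displacement current is the full I_d; B = μ₀ I_d / (2πr) = 1.06×10^-10 T.

1.06×10^-10 T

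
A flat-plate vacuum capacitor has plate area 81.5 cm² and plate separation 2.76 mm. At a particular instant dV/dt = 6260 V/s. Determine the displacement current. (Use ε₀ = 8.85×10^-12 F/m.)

E = V/d so dE/dt = (dV/dt)/d = 2.268×10^6 V/(m·s), and I_d = ε₀ A dE/dt = (8.85×10^-12)(8.15×10^-3)(2.268×10^6) = 1.64×10^-7 A.

1.64×10^-7 A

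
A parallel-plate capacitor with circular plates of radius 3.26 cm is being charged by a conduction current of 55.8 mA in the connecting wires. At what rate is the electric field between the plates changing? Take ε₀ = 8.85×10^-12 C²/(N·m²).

The displacement current between the plates equals the conduction current, I_d = 55.8 mA.
Since I_d = ε₀ A dE/dt, dE/dt = I_d/(ε₀A) = (0.0558)/((8.85×10^-12)(3.339×10^-3)) = 1.89×10^12 V/(m·s).

1.89×10^12 V/(m·s)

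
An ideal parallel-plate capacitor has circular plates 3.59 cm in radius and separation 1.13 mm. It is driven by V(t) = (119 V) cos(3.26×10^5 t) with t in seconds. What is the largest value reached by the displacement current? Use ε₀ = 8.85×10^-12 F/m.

The displacement current equals the conduction current C dV/dt, which peaks at C V₀ ω.
With C = ε₀A/d = (8.85×10^-12)(4.049×10^-3)/(1.13×10^-3) = 3.171×10^-11 F and ω = 3.26×10^5 rad/s, I_d,max = (3.171×10^-11)(119)(3.26×10^5) = 1.23×10^-3 A.

1.23×10^-3 A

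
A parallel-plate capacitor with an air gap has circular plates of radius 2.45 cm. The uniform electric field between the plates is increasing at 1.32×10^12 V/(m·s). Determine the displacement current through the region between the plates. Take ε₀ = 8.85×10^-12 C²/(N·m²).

With a uniform field, Φ_E = EA, so I_d = ε₀ A dE/dt = 0.0220 A.

0.0220 A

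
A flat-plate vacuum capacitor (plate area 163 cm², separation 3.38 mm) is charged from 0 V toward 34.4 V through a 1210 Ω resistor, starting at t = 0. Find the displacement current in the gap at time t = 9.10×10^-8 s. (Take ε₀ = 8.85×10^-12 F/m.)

C = ε₀A/d = (8.85×10^-12)(0.0163)/(3.38×10^-3) = 4.268×10^-11 F, so τ = RC = 5.164×10^-8 s.
The conduction current is I(t) = (V₀/R) e^(−t/τ), and the displacement current between the plates equals it.
t/τ = 1.762; I_d = (34.4/1210) · e^(−1.762) = (0.02843)(0.1717) = 4.88×10^-3 A.

4.88×10^-3 A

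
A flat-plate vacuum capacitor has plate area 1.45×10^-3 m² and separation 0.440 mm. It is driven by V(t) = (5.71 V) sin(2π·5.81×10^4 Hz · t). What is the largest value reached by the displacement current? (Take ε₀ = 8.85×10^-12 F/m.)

C = ε₀A/d = (8.85×10^-12)(1.45×10^-3)/(4.40×10^-4) = 2.916×10^-11 F; ω = 2πf = 3.651×10^5 rad/s.
I_d = C dV/dt, so |I_d|_max = C V₀ ω = (2.916×10^-11)(5.71)(3.651×10^5) = 6.08×10^-5 A.

6.08×10^-5 A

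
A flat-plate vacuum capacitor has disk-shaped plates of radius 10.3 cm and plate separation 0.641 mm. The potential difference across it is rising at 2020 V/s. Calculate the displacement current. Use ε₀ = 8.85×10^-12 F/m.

9.30×10^-7 A

C = ε₀A/d = (8.85×10^-12)(0.03333)/(6.41×10^-4) = 4.602×10^-10 F.
I_d = C dV/dt = (4.602×10^-10)(2020) = 9.30×10^-7 A.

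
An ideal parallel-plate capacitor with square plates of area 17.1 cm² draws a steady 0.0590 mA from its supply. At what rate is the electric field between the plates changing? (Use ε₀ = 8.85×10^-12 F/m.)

By continuity, I_d in the gap equals the 0.0590 mA flowing in the wire.
Then dE/dt = I_d/(ε₀A) = 3.90×10^9 V/(m·s).

3.90×10^9 V/(m·s)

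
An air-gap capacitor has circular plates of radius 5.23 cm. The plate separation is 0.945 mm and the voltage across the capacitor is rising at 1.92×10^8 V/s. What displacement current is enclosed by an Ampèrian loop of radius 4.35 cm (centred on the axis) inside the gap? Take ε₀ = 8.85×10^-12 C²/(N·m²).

I_d = C dV/dt with C = ε₀πR²/d = 8.047×10^-11 F, so I_d = (8.047×10^-11)(1.92×10^8) = 0.01545 A.
The field is uniform, so I_d,enc = I_d (r/R)² = (0.01545)(4.35/5.23)² = 0.0107 A.

0.0107 A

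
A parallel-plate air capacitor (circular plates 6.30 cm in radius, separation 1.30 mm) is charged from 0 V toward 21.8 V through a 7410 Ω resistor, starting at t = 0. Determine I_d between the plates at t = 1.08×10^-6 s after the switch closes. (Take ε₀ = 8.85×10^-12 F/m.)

C = ε₀A/d = (8.85×10^-12)(0.01247)/(1.30×10^-3) = 8.489×10^-11 F and τ = RC = 6.290×10^-7 s. I_d in the gap equals the RC charging current.
I_d(t) = (V₀/R) e^(−t/τ) = 2.942×10^-3 · e^(−1.717) = 5.28×10^-4 A.

5.28×10^-4 A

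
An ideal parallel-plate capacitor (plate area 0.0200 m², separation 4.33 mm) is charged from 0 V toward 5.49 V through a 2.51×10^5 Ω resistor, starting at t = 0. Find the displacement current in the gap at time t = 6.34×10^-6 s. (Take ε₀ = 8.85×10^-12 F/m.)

With C = ε₀A/d = (8.85×10^-12)(0.0200)/(4.33×10^-3) = 4.088×10^-11 F, the time constant is τ = RC = 1.026×10^-5 s, so t/τ = 0.6179 and e^(−t/τ) = 0.5391.
I_d = I_cond = (V₀/R) e^(−t/τ) = (2.187×10^-5)(0.5391) = 1.18×10^-5 A.

1.18×10^-5 A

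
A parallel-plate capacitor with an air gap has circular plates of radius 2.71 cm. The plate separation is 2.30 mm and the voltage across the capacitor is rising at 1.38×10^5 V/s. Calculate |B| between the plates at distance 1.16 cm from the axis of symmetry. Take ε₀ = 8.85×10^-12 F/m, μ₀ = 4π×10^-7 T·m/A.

With E = V/d, dE/dt = 6.000×10^7 V/(m·s) and πR² = 2.307×10^-3 m², giving I_d = ε₀ πR² dE/dt = 1.225×10^-6 A.
An Ampèrian loop of radius r encloses a fraction (r/R)² of I_d. Then B·2πr = μ₀ I_d (r/R)², giving B = μ₀ I_d r/(2πR²) = 3.87×10^-12 T.

3.87×10^-12 T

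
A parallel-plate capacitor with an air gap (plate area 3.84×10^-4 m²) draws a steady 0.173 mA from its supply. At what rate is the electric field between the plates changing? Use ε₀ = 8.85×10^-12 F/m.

5.09×10^10 V/(m·s)

By continuity, I_d in the gap equals the 0.173 mA flowing in the wire.
Since I_d = ε₀ A dE/dt, dE/dt = I_d/(ε₀A) = (1.73×10^-4)/((8.85×10^-12)(3.84×10^-4)) = 5.09×10^10 V/(m·s).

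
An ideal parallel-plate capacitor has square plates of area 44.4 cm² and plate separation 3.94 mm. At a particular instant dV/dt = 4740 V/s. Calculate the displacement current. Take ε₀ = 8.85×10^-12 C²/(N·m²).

4.73×10^-8 A

The field between the plates is E = V/d, so dE/dt = (4740)/(3.94×10^-3 m) = 1.203×10^6 V/(m·s).
I_d = ε₀ A (dE/dt) = (8.85×10^-12)(4.44×10^-3)(1.203×10^6) = 4.73×10^-8 A.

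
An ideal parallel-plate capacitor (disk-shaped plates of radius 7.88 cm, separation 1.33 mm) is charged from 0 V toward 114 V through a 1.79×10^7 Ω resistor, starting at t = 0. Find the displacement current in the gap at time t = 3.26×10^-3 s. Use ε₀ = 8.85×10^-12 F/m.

1.57×10^-6 A

C = ε₀A/d = (8.85×10^-12)(0.01951)/(1.33×10^-3) = 1.298×10^-10 F, so τ = RC = 2.323×10^-3 s.
The conduction current is I(t) = (V₀/R) e^(−t/τ), and the displacement current between the plates equals it.
t/τ = 1.403; I_d = (114/1.79×10^7) · e^(−1.403) = (6.369×10^-6)(0.2459) = 1.57×10^-6 A.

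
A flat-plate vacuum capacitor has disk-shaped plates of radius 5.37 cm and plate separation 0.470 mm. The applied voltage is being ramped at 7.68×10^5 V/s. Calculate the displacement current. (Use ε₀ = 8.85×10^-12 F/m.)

E = V/d so dE/dt = (dV/dt)/d = 1.634×10^9 V/(m·s), and I_d = ε₀ A dE/dt = (8.85×10^-12)(9.059×10^-3)(1.634×10^9) = 1.31×10^-4 A.

1.31×10^-4 A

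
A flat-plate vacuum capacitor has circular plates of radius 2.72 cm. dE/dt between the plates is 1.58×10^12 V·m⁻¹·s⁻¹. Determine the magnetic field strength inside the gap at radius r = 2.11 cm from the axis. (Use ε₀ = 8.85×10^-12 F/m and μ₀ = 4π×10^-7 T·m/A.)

Total displacement current: I_d = ε₀(πR²)(dE/dt) = (8.85×10^-12)(2.324×10^-3)(1.58×10^12) = 0.03250 A.
An Ampèrian loop of radius r encloses a fraction (r/R)² of I_d. Then B·2πr = μ₀ I_d (r/R)², giving B = μ₀ I_d r/(2πR²) = 1.85×10^-7 T.

1.85×10^-7 T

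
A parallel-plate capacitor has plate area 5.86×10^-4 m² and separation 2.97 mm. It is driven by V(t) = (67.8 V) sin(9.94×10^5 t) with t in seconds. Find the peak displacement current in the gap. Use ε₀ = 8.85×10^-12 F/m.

(dE/dt)_max = V₀ω/d = 2.269×10^10 V/(m·s); ω = 9.94×10^5 rad/s.
I_d,max = ε₀ A (dE/dt)_max = (8.85×10^-12)(5.86×10^-4)(2.269×10^10) = 1.18×10^-4 A.

1.18×10^-4 A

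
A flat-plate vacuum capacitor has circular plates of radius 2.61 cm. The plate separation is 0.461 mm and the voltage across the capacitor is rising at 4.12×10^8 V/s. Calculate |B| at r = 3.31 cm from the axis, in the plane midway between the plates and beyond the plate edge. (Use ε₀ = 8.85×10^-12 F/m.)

I_d = C dV/dt with C = ε₀πR²/d = 4.108×10^-11 F, so I_d = (4.108×10^-11)(4.12×10^8) = 0.01692 A.
For r ≥ R the full I_d is enclosed: B = μ₀ I_d/(2πr) = (4π×10^-7)(0.01692)/(2π·0.0331) = 1.02×10^-7 T.

1.02×10^-7 T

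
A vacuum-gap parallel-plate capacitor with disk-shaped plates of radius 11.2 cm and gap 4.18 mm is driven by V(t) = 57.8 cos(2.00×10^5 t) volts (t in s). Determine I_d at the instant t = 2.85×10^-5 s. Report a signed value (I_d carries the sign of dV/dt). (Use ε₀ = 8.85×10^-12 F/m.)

dE/dt = (V₀ω/d)·−sin(ωt) with ωt = 5.7 rad: (57.8)(2.00×10^5)(0.5507)/(4.18×10^-3) = 1.523×10^9 V/(m·s).
I_d = ε₀ A dE/dt = (8.85×10^-12)(0.03941)(1.523×10^9) = 5.31×10^-4 A.

5.31×10^-4 A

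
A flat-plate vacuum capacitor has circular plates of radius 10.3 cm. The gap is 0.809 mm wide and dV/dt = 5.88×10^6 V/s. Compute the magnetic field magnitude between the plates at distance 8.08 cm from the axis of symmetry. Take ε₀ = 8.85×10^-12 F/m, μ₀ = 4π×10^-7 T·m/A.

dE/dt = (dV/dt)/d = 7.268×10^9 V/(m·s); I_d = ε₀(πR²)(dE/dt) = (8.85×10^-12)(0.03333)(7.268×10^9) = 2.144×10^-3 A.
For r < R the Ampère–Maxwell law gives B(2πr) = μ₀ I_d (r²/R²), so B = μ₀ I_d r/(2πR²) = (4π×10^-7)(2.144×10^-3)(0.0808)/(2π·0.103²) = 3.27×10^-9 T.

3.27×10^-9 T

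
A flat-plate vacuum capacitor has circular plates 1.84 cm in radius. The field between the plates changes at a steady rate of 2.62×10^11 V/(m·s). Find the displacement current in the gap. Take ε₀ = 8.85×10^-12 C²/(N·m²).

With a uniform field, Φ_E = EA, so I_d = ε₀ A dE/dt = 2.47×10^-3 A.

2.47×10^-3 A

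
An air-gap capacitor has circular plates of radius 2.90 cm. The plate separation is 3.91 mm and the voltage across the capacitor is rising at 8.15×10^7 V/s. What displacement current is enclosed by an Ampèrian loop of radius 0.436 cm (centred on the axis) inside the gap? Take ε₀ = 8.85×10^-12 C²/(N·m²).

dE/dt = (dV/dt)/d = 2.084×10^10 V/(m·s); I_d = ε₀(πR²)(dE/dt) = (8.85×10^-12)(2.642×10^-3)(2.084×10^10) = 4.873×10^-4 A.
Since J_d is uniform, the enclosed fraction is (r/R)² = 0.02260, giving I_d,enc = 1.10×10^-5 A.

1.10×10^-5 A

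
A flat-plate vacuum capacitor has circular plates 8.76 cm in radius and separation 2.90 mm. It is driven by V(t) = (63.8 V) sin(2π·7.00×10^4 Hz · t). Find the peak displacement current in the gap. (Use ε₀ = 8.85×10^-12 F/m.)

C = ε₀A/d = (8.85×10^-12)(0.02411)/(2.90×10^-3) = 7.358×10^-11 F; ω = 2πf = 4.398×10^5 rad/s.
I_d = C dV/dt, so |I_d|_max = C V₀ ω = (7.358×10^-11)(63.8)(4.398×10^5) = 2.06×10^-3 A.

2.06×10^-3 A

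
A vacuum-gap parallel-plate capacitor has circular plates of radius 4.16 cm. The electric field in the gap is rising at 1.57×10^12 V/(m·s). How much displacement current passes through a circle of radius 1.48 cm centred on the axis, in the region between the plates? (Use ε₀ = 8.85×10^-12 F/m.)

Total displacement current: I_d = ε₀(πR²)(dE/dt) = (8.85×10^-12)(5.437×10^-3)(1.57×10^12) = 0.07554 A.
Through an area πr² the displacement current is I_d·(πr²/πR²) = I_d (r/R)² = 9.56×10^-3 A.

9.56×10^-3 A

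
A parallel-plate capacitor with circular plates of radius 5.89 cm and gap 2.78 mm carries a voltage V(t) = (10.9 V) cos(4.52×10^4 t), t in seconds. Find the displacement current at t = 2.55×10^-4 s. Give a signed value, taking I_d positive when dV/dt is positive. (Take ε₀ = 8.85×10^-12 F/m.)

1.47×10^-5 A

dV/dt = (10.9)(4.52×10^4)·−sin(11.526) = 4.250×10^5 V/s.
I_d = C dV/dt with C = ε₀A/d = (8.85×10^-12)(0.01090)/(2.78×10^-3) = 3.470×10^-11 F, so I_d = (3.470×10^-11)(4.250×10^5) = 1.47×10^-5 A.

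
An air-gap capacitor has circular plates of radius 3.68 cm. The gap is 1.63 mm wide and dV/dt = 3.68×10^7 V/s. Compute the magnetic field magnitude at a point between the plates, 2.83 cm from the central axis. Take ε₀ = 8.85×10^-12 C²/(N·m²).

With E = V/d, dE/dt = 2.258×10^10 V/(m·s) and πR² = 4.254×10^-3 m², giving I_d = ε₀ πR² dE/dt = 8.501×10^-4 A.
For r < R the Ampère–Maxwell law gives B(2πr) = μ₀ I_d (r²/R²), so B = μ₀ I_d r/(2πR²) = (4π×10^-7)(8.501×10^-4)(0.0283)/(2π·0.0368²) = 3.55×10^-9 T.

3.55×10^-9 T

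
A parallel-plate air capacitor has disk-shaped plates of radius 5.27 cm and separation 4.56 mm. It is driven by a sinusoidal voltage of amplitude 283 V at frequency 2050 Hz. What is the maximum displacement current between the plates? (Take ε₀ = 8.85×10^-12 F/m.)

(dE/dt)_max = V₀ω/d = 7.994×10^8 V/(m·s); ω = 2πf = 1.288×10^4 rad/s.
I_d,max = ε₀ A (dE/dt)_max = (8.85×10^-12)(8.725×10^-3)(7.994×10^8) = 6.17×10^-5 A.

6.17×10^-5 A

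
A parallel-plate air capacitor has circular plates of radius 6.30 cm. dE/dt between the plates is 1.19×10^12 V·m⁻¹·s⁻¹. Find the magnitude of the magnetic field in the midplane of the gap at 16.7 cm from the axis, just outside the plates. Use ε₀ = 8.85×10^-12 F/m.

Through the whole plate area (πR² = 0.01247 m²), I_d = ε₀ πR² dE/dt = 0.1313 A.
With r > R the enclosed displacement current is the full I_d; B = μ₀ I_d / (2πr) = 1.57×10^-7 T.

1.57×10^-7 T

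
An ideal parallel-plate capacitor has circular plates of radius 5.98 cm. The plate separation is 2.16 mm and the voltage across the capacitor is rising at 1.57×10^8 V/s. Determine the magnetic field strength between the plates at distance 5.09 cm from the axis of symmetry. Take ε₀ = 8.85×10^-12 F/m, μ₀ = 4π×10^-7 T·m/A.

With E = V/d, dE/dt = 7.269×10^10 V/(m·s) and πR² = 0.01123 m², giving I_d = ε₀ πR² dE/dt = 7.224×10^-3 A.
An Ampèrian loop of radius r encloses a fraction (r/R)² of I_d. Then B·2πr = μ₀ I_d (r/R)², giving B = μ₀ I_d r/(2πR²) = 2.06×10^-8 T.

2.06×10^-8 T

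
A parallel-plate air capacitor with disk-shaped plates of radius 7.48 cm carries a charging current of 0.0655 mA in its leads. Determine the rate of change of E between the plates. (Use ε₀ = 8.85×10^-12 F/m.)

4.21×10^8 V/(m·s)

The displacement current between the plates equals the conduction current, I_d = 0.0655 mA.
Then dE/dt = I_d/(ε₀A) = 4.21×10^8 V/(m·s).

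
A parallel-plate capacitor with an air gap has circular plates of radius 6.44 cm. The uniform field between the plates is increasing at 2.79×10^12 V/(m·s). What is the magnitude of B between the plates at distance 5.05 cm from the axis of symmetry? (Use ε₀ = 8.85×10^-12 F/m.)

I_d = ε₀ dΦ_E/dt = ε₀ πR² (dE/dt) = (8.85×10^-12)(0.01303)(2.79×10^12) = 0.3217 A through the full plate area.
For r < R the Ampère–Maxwell law gives B(2πr) = μ₀ I_d (r²/R²), so B = μ₀ I_d r/(2πR²) = (4π×10^-7)(0.3217)(0.0505)/(2π·0.0644²) = 7.83×10^-7 T.

7.83×10^-7 T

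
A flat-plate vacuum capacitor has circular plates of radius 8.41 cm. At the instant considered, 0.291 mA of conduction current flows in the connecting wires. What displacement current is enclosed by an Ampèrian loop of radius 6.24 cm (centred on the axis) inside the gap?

1.60×10^-4 A

Between the plates the displacement current equals the wire current: I_d = 0.291 mA = 2.91×10^-4 A.
The field is uniform, so I_d,enc = I_d (r/R)² = (2.91×10^-4)(6.24/8.41)² = 1.60×10^-4 A.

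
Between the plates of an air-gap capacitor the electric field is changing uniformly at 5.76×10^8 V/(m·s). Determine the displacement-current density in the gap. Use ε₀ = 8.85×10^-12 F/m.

J_d = ε₀ ∂E/∂t, so J_d = 5.10×10^-3 A/m².

5.10×10^-3 A/m²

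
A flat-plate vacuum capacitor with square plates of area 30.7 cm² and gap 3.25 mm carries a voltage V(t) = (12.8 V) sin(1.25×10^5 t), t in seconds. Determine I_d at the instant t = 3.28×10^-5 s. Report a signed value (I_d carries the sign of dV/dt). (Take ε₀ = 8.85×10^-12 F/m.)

-7.69×10^-6 A

dV/dt = (12.8)(1.25×10^5)·cos(4.1) = -9.197×10^5 V/s.
I_d = C dV/dt with C = ε₀A/d = (8.85×10^-12)(3.07×10^-3)/(3.25×10^-3) = 8.360×10^-12 F, so I_d = (8.360×10^-12)(-9.197×10^5) = -7.69×10^-6 A.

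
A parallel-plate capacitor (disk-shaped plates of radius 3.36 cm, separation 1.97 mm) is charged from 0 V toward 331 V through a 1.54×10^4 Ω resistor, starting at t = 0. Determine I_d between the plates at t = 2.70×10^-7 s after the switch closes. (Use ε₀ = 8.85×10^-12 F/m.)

7.15×10^-3 A

With C = ε₀A/d = (8.85×10^-12)(3.547×10^-3)/(1.97×10^-3) = 1.593×10^-11 F, the time constant is τ = RC = 2.453×10^-7 s, so t/τ = 1.101 and e^(−t/τ) = 0.3325.
I_d = I_cond = (V₀/R) e^(−t/τ) = (0.02149)(0.3325) = 7.15×10^-3 A.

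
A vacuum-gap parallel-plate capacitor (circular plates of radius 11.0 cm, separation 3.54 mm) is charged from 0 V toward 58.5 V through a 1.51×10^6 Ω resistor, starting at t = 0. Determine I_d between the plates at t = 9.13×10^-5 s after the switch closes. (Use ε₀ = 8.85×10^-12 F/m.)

C = ε₀A/d = (8.85×10^-12)(0.03801)/(3.54×10^-3) = 9.503×10^-11 F, so τ = RC = 1.435×10^-4 s.
The conduction current is I(t) = (V₀/R) e^(−t/τ), and the displacement current between the plates equals it.
t/τ = 0.6362; I_d = (58.5/1.51×10^6) · e^(−0.6362) = (3.874×10^-5)(0.5293) = 2.05×10^-5 A.

2.05×10^-5 A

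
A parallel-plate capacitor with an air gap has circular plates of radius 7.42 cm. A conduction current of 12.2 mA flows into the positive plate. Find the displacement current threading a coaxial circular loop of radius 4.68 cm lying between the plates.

Between the plates the displacement current equals the wire current: I_d = 12.2 mA = 0.0122 A.
The field is uniform, so I_d,enc = I_d (r/R)² = (0.0122)(4.68/7.42)² = 4.85×10^-3 A.

4.85×10^-3 A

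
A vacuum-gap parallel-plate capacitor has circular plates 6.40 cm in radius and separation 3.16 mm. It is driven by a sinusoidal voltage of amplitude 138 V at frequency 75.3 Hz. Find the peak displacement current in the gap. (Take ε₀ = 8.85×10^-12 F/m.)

(dE/dt)_max = V₀ω/d = 2.066×10^7 V/(m·s); ω = 2πf = 473.1 rad/s.
I_d,max = ε₀ A (dE/dt)_max = (8.85×10^-12)(0.01287)(2.066×10^7) = 2.35×10^-6 A.

2.35×10^-6 A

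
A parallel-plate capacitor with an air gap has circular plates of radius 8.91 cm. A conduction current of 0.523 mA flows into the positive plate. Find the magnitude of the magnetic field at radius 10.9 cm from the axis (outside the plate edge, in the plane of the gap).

Between the plates the displacement current equals the wire current: I_d = 0.523 mA = 5.23×10^-4 A.
For r ≥ R the full I_d is enclosed: B = μ₀ I_d/(2πr) = (4π×10^-7)(5.23×10^-4)/(2π·0.109) = 9.60×10^-10 T.

9.60×10^-10 T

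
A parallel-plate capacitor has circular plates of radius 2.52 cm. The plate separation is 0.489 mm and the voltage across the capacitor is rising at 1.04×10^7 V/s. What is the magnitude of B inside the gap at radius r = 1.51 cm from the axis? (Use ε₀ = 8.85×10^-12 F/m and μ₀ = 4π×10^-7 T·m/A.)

1.79×10^-9 T

dE/dt = (dV/dt)/d = 2.127×10^10 V/(m·s); I_d = ε₀(πR²)(dE/dt) = (8.85×10^-12)(1.995×10^-3)(2.127×10^10) = 3.755×10^-4 A.
An Ampèrian loop of radius r encloses a fraction (r/R)² of I_d. Then B·2πr = μ₀ I_d (r/R)², giving B = μ₀ I_d r/(2πR²) = 1.79×10^-9 T.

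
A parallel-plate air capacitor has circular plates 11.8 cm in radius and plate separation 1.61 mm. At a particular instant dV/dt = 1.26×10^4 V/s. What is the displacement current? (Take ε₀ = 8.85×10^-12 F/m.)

E = V/d so dE/dt = (dV/dt)/d = 7.826×10^6 V/(m·s), and I_d = ε₀ A dE/dt = (8.85×10^-12)(0.04374)(7.826×10^6) = 3.03×10^-6 A.

3.03×10^-6 A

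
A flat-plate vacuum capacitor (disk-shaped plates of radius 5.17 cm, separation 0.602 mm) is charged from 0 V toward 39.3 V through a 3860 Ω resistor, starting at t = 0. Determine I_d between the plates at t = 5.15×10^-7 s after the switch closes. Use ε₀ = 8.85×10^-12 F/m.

C = ε₀A/d = (8.85×10^-12)(8.397×10^-3)/(6.02×10^-4) = 1.234×10^-10 F, so τ = RC = 4.763×10^-7 s.
The conduction current is I(t) = (V₀/R) e^(−t/τ), and the displacement current between the plates equals it.
t/τ = 1.081; I_d = (39.3/3860) · e^(−1.081) = (0.01018)(0.3393) = 3.45×10^-3 A.

3.45×10^-3 A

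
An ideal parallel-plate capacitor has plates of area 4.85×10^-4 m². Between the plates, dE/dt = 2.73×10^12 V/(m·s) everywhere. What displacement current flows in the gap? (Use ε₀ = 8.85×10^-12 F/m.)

The displacement current is ε₀ times dΦ_E/dt = ε₀ A dE/dt = (8.85×10^-12)(4.85×10^-4)(2.73×10^12) = 0.0117 A.

0.0117 A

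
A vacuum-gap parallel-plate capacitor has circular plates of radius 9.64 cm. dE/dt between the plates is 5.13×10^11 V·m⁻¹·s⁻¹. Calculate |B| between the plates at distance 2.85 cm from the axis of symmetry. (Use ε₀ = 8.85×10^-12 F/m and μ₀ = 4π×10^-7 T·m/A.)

I_d = ε₀ dΦ_E/dt = ε₀ πR² (dE/dt) = (8.85×10^-12)(0.02919)(5.13×10^11) = 0.1325 A through the full plate area.
∮B·dl = μ₀ I_d,enc with I_d,enc = I_d r²/R² = 0.01158 A; so B = μ₀ I_d,enc/(2πr) = 8.13×10^-8 T.

8.13×10^-8 T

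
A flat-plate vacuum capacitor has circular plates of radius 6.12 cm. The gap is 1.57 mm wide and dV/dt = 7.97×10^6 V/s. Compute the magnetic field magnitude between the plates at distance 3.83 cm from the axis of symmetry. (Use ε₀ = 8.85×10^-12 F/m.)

dE/dt = (dV/dt)/d = 5.076×10^9 V/(m·s); I_d = ε₀(πR²)(dE/dt) = (8.85×10^-12)(0.01177)(5.076×10^9) = 5.287×10^-4 A.
For r < R the Ampère–Maxwell law gives B(2πr) = μ₀ I_d (r²/R²), so B = μ₀ I_d r/(2πR²) = (4π×10^-7)(5.287×10^-4)(0.0383)/(2π·0.0612²) = 1.08×10^-9 T.

1.08×10^-9 T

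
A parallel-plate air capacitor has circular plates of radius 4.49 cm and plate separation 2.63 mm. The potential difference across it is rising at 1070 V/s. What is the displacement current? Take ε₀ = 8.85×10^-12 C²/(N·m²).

The displacement current equals the charging current C dV/dt. With C = ε₀A/d = (8.85×10^-12)(6.333×10^-3)/(2.63×10^-3) = 2.131×10^-11 F, I_d = (2.131×10^-11)(1070) = 2.28×10^-8 A.

2.28×10^-8 A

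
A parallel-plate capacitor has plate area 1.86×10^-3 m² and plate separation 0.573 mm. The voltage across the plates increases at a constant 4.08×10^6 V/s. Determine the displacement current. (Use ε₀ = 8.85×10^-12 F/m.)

1.17×10^-4 A

C = ε₀A/d = (8.85×10^-12)(1.86×10^-3)/(5.73×10^-4) = 2.873×10^-11 F.
I_d = C dV/dt = (2.873×10^-11)(4.08×10^6) = 1.17×10^-4 A.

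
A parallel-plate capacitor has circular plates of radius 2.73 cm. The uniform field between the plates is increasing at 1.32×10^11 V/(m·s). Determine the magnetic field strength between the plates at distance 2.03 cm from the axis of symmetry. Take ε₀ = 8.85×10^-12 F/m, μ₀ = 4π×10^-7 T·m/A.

1.49×10^-8 T

Total displacement current: I_d = ε₀(πR²)(dE/dt) = (8.85×10^-12)(2.341×10^-3)(1.32×10^11) = 2.735×10^-3 A.
∮B·dl = μ₀ I_d,enc with I_d,enc = I_d r²/R² = 1.512×10^-3 A; so B = μ₀ I_d,enc/(2πr) = 1.49×10^-8 T.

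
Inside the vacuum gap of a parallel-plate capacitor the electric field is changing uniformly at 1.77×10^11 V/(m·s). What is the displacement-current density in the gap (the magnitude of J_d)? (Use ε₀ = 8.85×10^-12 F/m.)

1.57 A/m²

J_d = ε₀ ∂E/∂t, so J_d = 1.57 A/m².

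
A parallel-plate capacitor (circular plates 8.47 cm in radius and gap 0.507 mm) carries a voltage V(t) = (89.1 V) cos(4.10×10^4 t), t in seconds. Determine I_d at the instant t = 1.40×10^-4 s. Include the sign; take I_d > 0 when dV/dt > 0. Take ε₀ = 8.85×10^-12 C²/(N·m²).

7.43×10^-4 A

dV/dt = (89.1)(4.10×10^4)·−sin(5.74) = 1.888×10^6 V/s.
I_d = C dV/dt with C = ε₀A/d = (8.85×10^-12)(0.02254)/(5.07×10^-4) = 3.934×10^-10 F, so I_d = (3.934×10^-10)(1.888×10^6) = 7.43×10^-4 A.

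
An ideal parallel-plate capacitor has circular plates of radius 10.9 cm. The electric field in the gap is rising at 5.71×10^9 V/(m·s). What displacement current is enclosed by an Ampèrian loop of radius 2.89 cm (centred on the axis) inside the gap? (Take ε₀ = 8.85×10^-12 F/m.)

1.33×10^-4 A

I_d = ε₀ dΦ_E/dt = ε₀ πR² (dE/dt) = (8.85×10^-12)(0.03733)(5.71×10^9) = 1.886×10^-3 A through the full plate area.
Through an area πr² the displacement current is I_d·(πr²/πR²) = I_d (r/R)² = 1.33×10^-4 A.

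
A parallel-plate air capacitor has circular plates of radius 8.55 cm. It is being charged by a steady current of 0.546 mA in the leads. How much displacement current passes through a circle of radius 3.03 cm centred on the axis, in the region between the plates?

No conduction current crosses the gap, so I_d there equals the 5.46×10^-4 A in the leads.
Since J_d is uniform, the enclosed fraction is (r/R)² = 0.1256, giving I_d,enc = 6.86×10^-5 A.

6.86×10^-5 A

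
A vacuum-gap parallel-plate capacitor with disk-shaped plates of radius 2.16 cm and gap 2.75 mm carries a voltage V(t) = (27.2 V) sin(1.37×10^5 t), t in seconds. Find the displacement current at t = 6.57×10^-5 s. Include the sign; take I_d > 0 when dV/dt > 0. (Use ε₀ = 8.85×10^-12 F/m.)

-1.60×10^-5 A

C = ε₀A/d = (8.85×10^-12)(1.466×10^-3)/(2.75×10^-3) = 4.718×10^-12 F. dV/dt = V₀ω·cos(ωt); at ωt = 9.0009 rad this factor is -0.9115.
I_d = C dV/dt = (4.718×10^-12)(27.2)(1.37×10^5)(-0.9115) = -1.60×10^-5 A.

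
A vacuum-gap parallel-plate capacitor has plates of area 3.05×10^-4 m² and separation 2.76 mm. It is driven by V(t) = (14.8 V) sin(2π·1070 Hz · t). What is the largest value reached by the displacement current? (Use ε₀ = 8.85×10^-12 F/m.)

9.73×10^-8 A

(dE/dt)_max = V₀ω/d = 3.605×10^7 V/(m·s); ω = 2πf = 6723 rad/s.
I_d,max = ε₀ A (dE/dt)_max = (8.85×10^-12)(3.05×10^-4)(3.605×10^7) = 9.73×10^-8 A.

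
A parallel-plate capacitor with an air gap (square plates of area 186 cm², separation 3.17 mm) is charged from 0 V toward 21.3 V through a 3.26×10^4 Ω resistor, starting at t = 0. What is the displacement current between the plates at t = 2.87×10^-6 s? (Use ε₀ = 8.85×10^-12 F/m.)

1.20×10^-4 A

C = ε₀A/d = (8.85×10^-12)(0.0186)/(3.17×10^-3) = 5.193×10^-11 F and τ = RC = 1.693×10^-6 s. I_d in the gap equals the RC charging current.
I_d(t) = (V₀/R) e^(−t/τ) = 6.534×10^-4 · e^(−1.695) = 1.20×10^-4 A.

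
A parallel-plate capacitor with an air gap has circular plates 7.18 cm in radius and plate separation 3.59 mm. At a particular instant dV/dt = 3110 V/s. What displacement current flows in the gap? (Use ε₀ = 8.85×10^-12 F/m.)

E = V/d so dE/dt = (dV/dt)/d = 8.663×10^5 V/(m·s), and I_d = ε₀ A dE/dt = (8.85×10^-12)(0.01620)(8.663×10^5) = 1.24×10^-7 A.

1.24×10^-7 A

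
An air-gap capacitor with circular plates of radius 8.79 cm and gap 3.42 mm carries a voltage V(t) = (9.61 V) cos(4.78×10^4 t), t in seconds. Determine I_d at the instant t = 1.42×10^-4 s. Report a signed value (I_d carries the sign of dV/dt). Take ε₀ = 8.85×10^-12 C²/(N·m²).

dE/dt = (V₀ω/d)·−sin(ωt) with ωt = 6.7876 rad: (9.61)(4.78×10^4)(-0.4833)/(3.42×10^-3) = -6.491×10^7 V/(m·s).
I_d = ε₀ A dE/dt = (8.85×10^-12)(0.02427)(-6.491×10^7) = -1.39×10^-5 A.

-1.39×10^-5 A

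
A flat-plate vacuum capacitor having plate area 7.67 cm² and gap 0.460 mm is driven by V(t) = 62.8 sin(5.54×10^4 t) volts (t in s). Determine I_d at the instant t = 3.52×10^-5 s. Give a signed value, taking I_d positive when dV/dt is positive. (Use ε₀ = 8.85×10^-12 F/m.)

-1.90×10^-5 A

dE/dt = (V₀ω/d)·cos(ωt) with ωt = 1.95008 rad: (62.8)(5.54×10^4)(-0.3703)/(4.60×10^-4) = -2.801×10^9 V/(m·s).
I_d = ε₀ A dE/dt = (8.85×10^-12)(7.67×10^-4)(-2.801×10^9) = -1.90×10^-5 A.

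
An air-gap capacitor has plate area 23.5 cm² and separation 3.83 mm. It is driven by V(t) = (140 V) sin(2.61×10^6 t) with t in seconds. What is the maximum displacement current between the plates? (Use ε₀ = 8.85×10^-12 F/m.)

(dE/dt)_max = V₀ω/d = 9.540×10^10 V/(m·s); ω = 2.61×10^6 rad/s.
I_d,max = ε₀ A (dE/dt)_max = (8.85×10^-12)(2.35×10^-3)(9.540×10^10) = 1.98×10^-3 A.

1.98×10^-3 A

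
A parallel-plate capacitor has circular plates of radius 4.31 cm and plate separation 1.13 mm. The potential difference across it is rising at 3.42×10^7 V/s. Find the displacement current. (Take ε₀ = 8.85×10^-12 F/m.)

1.56×10^-3 A

E = V/d so dE/dt = (dV/dt)/d = 3.027×10^10 V/(m·s), and I_d = ε₀ A dE/dt = (8.85×10^-12)(5.836×10^-3)(3.027×10^10) = 1.56×10^-3 A.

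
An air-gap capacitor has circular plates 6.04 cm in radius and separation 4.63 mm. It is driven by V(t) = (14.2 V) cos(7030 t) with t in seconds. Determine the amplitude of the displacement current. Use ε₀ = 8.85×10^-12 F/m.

2.19×10^-6 A

(dE/dt)_max = V₀ω/d = 2.156×10^7 V/(m·s); ω = 7030 rad/s.
I_d,max = ε₀ A (dE/dt)_max = (8.85×10^-12)(0.01146)(2.156×10^7) = 2.19×10^-6 A.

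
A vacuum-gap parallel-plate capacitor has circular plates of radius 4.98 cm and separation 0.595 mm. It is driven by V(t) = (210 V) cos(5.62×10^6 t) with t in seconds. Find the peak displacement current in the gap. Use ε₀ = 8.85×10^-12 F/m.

The displacement current equals the conduction current C dV/dt, which peaks at C V₀ ω.
With C = ε₀A/d = (8.85×10^-12)(7.791×10^-3)/(5.95×10^-4) = 1.159×10^-10 F and ω = 5.62×10^6 rad/s, I_d,max = (1.159×10^-10)(210)(5.62×10^6) = 0.137 A.

0.137 A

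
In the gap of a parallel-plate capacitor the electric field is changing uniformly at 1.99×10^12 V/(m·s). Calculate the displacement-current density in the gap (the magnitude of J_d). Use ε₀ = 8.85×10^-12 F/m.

J_d = ε₀ ∂E/∂t, so J_d = 17.6 A/m².

17.6 A/m²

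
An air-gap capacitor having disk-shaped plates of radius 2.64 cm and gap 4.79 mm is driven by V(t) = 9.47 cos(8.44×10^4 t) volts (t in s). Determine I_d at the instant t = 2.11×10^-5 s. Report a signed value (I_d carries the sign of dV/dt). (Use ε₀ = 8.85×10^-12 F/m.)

dV/dt = (9.47)(8.44×10^4)·−sin(1.78084) = -7.817×10^5 V/s.
I_d = C dV/dt with C = ε₀A/d = (8.85×10^-12)(2.190×10^-3)/(4.79×10^-3) = 4.046×10^-12 F, so I_d = (4.046×10^-12)(-7.817×10^5) = -3.16×10^-6 A.

-3.16×10^-6 A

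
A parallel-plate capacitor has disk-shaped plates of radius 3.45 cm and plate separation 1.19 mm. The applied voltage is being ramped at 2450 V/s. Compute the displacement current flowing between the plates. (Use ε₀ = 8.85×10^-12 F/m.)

6.81×10^-8 A

C = ε₀A/d = (8.85×10^-12)(3.739×10^-3)/(1.19×10^-3) = 2.781×10^-11 F.
I_d = C dV/dt = (2.781×10^-11)(2450) = 6.81×10^-8 A.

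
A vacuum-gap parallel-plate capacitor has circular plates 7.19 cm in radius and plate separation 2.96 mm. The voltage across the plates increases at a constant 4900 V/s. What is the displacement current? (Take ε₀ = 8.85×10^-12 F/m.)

The displacement current equals the charging current C dV/dt. With C = ε₀A/d = (8.85×10^-12)(0.01624)/(2.96×10^-3) = 4.856×10^-11 F, I_d = (4.856×10^-11)(4900) = 2.38×10^-7 A.

2.38×10^-7 A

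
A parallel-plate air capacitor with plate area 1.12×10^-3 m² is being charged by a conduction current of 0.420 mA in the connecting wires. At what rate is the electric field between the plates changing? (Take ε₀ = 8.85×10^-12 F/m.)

By continuity, I_d in the gap equals the 0.420 mA flowing in the wire.
Since I_d = ε₀ A dE/dt, dE/dt = I_d/(ε₀A) = (4.20×10^-4)/((8.85×10^-12)(1.12×10^-3)) = 4.24×10^10 V/(m·s).

4.24×10^10 V/(m·s)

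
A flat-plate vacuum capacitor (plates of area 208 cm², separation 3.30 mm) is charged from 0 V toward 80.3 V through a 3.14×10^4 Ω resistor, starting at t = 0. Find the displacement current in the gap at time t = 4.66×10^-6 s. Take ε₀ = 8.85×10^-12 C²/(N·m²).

1.79×10^-4 A

C = ε₀A/d = (8.85×10^-12)(0.0208)/(3.30×10^-3) = 5.578×10^-11 F and τ = RC = 1.751×10^-6 s. I_d in the gap equals the RC charging current.
I_d(t) = (V₀/R) e^(−t/τ) = 2.557×10^-3 · e^(−2.661) = 1.79×10^-4 A.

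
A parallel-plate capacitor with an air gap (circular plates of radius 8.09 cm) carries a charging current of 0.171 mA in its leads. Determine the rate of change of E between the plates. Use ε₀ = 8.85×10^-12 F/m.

The displacement current between the plates equals the conduction current, I_d = 0.171 mA.
Inverting I_d = ε₀ A dE/dt gives dE/dt = 1.71×10^-4 / (8.85×10^-12 · 0.02056) = 9.40×10^8 V/(m·s).

9.40×10^8 V/(m·s)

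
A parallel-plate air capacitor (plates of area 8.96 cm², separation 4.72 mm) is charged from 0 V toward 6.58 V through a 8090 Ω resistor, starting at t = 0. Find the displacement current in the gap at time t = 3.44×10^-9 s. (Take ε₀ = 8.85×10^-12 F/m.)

With C = ε₀A/d = (8.85×10^-12)(8.96×10^-4)/(4.72×10^-3) = 1.680×10^-12 F, the time constant is τ = RC = 1.359×10^-8 s, so t/τ = 0.2531 and e^(−t/τ) = 0.7764.
I_d = I_cond = (V₀/R) e^(−t/τ) = (8.133×10^-4)(0.7764) = 6.31×10^-4 A.

6.31×10^-4 A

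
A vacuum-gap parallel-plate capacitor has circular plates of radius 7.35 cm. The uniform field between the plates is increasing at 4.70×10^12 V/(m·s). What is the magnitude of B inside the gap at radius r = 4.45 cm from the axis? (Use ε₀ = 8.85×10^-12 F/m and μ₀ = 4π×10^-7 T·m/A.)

I_d = ε₀ dΦ_E/dt = ε₀ πR² (dE/dt) = (8.85×10^-12)(0.01697)(4.70×10^12) = 0.7059 A through the full plate area.
For r < R the Ampère–Maxwell law gives B(2πr) = μ₀ I_d (r²/R²), so B = μ₀ I_d r/(2πR²) = (4π×10^-7)(0.7059)(0.0445)/(2π·0.0735²) = 1.16×10^-6 T.

1.16×10^-6 T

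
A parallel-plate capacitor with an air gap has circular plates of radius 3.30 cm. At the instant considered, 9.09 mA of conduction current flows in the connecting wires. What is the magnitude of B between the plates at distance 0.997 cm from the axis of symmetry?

1.66×10^-8 T

No conduction current crosses the gap, so I_d there equals the 9.09×10^-3 A in the leads.
An Ampèrian loop of radius r encloses a fraction (r/R)² of I_d. Then B·2πr = μ₀ I_d (r/R)², giving B = μ₀ I_d r/(2πR²) = 1.66×10^-8 T.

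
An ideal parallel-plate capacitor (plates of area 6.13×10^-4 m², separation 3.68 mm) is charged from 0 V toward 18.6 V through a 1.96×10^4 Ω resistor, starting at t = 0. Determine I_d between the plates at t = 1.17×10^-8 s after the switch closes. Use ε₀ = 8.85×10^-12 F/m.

6.33×10^-4 A

C = ε₀A/d = (8.85×10^-12)(6.13×10^-4)/(3.68×10^-3) = 1.474×10^-12 F, so τ = RC = 2.889×10^-8 s.
The conduction current is I(t) = (V₀/R) e^(−t/τ), and the displacement current between the plates equals it.
t/τ = 0.4050; I_d = (18.6/1.96×10^4) · e^(−0.4050) = (9.490×10^-4)(0.6670) = 6.33×10^-4 A.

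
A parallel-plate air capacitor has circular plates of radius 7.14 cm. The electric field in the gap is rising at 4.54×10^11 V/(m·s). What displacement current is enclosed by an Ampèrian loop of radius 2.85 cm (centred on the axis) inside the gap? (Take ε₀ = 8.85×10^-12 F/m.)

Total displacement current: I_d = ε₀(πR²)(dE/dt) = (8.85×10^-12)(0.01602)(4.54×10^11) = 0.06437 A.
Through an area πr² the displacement current is I_d·(πr²/πR²) = I_d (r/R)² = 0.0103 A.

0.0103 A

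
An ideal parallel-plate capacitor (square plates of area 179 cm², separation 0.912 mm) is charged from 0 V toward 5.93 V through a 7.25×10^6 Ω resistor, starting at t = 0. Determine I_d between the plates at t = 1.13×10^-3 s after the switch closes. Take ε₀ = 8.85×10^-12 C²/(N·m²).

3.33×10^-7 A

C = ε₀A/d = (8.85×10^-12)(0.0179)/(9.12×10^-4) = 1.737×10^-10 F and τ = RC = 1.259×10^-3 s. I_d in the gap equals the RC charging current.
I_d(t) = (V₀/R) e^(−t/τ) = 8.179×10^-7 · e^(−0.8975) = 3.33×10^-7 A.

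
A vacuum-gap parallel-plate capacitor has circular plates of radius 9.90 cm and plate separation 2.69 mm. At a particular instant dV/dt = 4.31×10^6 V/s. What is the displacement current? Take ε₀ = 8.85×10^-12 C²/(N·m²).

E = V/d so dE/dt = (dV/dt)/d = 1.602×10^9 V/(m·s), and I_d = ε₀ A dE/dt = (8.85×10^-12)(0.03079)(1.602×10^9) = 4.37×10^-4 A.

4.37×10^-4 A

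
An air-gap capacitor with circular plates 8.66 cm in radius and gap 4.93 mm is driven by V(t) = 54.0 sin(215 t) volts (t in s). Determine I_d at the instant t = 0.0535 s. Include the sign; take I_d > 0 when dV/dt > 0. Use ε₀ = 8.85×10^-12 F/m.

2.38×10^-7 A

C = ε₀A/d = (8.85×10^-12)(0.02356)/(4.93×10^-3) = 4.229×10^-11 F. dV/dt = V₀ω·cos(ωt); at ωt = 11.5025 rad this factor is 0.4855.
I_d = C dV/dt = (4.229×10^-11)(54.0)(215)(0.4855) = 2.38×10^-7 A.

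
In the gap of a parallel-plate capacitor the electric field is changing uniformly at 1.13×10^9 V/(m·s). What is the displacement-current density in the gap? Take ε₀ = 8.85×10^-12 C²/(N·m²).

J_d = ε₀ dE/dt = (8.85×10^-12)(1.13×10^9) = 0.0100 A/m².

0.0100 A/m²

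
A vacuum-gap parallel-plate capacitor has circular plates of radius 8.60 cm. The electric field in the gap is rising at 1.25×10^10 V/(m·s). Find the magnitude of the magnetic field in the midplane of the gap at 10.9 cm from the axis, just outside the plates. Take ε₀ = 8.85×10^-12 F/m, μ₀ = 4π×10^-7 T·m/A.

I_d = ε₀ dΦ_E/dt = ε₀ πR² (dE/dt) = (8.85×10^-12)(0.02324)(1.25×10^10) = 2.571×10^-3 A through the full plate area.
With r > R the enclosed displacement current is the full I_d; B = μ₀ I_d / (2πr) = 4.72×10^-9 T.

4.72×10^-9 T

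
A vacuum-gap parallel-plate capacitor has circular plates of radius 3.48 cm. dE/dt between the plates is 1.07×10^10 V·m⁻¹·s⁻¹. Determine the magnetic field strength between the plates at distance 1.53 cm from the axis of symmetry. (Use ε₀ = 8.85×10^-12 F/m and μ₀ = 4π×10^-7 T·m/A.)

Total displacement current: I_d = ε₀(πR²)(dE/dt) = (8.85×10^-12)(3.805×10^-3)(1.07×10^10) = 3.603×10^-4 A.
An Ampèrian loop of radius r encloses a fraction (r/R)² of I_d. Then B·2πr = μ₀ I_d (r/R)², giving B = μ₀ I_d r/(2πR²) = 9.10×10^-10 T.

9.10×10^-10 T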